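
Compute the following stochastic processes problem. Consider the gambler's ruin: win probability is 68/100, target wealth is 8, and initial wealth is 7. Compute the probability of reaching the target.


Gambler's ruin formula:
r = q/p = 0.3200/0.6800 = 0.4706
P(win) = (1 - r^i)/(1 - r^N)
= (1 - 0.4706^7)/(1 - 0.4706^8)
= 0.9973

0.9973


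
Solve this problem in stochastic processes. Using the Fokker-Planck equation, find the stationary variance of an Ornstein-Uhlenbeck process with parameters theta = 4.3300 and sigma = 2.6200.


Stationary variance = sigma^2 / (2*theta)
= 2.6200^2 / (2*4.3300)
= 6.8644 / 8.6600
= 0.7927

0.7927


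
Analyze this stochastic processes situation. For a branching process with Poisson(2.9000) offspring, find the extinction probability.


Since mu = 2.9000 > 1, extinction prob q < 1.
Solve s = exp(mu*(s-1)) iteratively.
q = 0.0668

0.0668


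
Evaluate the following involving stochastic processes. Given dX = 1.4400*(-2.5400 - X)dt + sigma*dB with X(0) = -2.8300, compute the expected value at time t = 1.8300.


E[X(t)] = mu + (X(0) - mu)*exp(-theta*t)
= -2.5400 + (-2.8300 - -2.5400)*exp(-1.4400*1.8300)
= -2.5400 + -0.2900 * 0.0717
= -2.5608

-2.5608


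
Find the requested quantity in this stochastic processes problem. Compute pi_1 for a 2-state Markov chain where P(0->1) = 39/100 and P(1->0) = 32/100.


Stationary distribution: pi_0 = p10/(p01+p10), pi_1 = p01/(p01+p10)
p01 = 0.3900, p10 = 0.3200
pi_1 = 0.5493

0.5493


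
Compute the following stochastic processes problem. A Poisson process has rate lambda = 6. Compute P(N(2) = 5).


P(N(t)=k) = (lambda*t)^k * exp(-lambda*t) / k!
lambda*t = 12
= 12^5 * exp(-12) / 5!
= 248832 * 6.1442e-06 / 120
= 0.0127

0.0127


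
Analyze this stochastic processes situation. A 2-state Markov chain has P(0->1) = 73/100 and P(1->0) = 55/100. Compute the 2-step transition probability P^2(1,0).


Computing P^2 by matrix multiplication.
P = [[0.2700, 0.7300], [0.5500, 0.4500]]
After raising P to the power 2:
P^2(1,0) = 0.3960

0.3960


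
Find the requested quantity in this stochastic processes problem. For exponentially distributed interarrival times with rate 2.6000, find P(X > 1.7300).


P(X > t) = exp(-lambda * t)
= exp(-2.6000 * 1.7300)
= exp(-4.4980) = 0.0111

0.0111


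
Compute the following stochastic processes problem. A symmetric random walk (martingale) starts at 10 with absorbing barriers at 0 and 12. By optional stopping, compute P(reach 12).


By optional stopping theorem: E(M at tau) = M(0) = 10
P(hit 12)*12 + P(hit 0)*0 = 10
P(hit 12) = (10 - 0)/(12 - 0) = 5/6 = 0.8333

0.8333


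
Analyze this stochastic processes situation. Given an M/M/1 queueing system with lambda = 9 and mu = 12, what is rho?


rho = lambda/mu
= 9/12
= 0.7500

0.7500


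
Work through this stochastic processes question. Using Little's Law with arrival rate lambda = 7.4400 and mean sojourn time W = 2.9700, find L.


Little's Law: L = lambda * W
= 7.4400 * 2.9700
= 22.0968

22.0968


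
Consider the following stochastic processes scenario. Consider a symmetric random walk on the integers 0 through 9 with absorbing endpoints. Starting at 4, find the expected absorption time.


For symmetric RW on 0,...,N with absorbing barriers, E(i) = i*(N-i)
E(4) = 4 * 5 = 20

20


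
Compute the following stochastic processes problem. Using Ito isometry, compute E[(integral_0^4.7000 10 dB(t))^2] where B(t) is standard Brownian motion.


By Ito isometry: E[(int f dB)^2] = int f^2 dt
= 10^2 * 4.7000
= 100 * 4.7000 = 470.0000

470.0000


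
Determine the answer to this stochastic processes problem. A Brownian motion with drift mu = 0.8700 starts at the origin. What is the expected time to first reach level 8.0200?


Expected first passage time = a/mu
= 8.0200/0.8700
= 9.2184

9.2184


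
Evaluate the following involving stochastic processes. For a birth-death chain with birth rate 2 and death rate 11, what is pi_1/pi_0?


For birth-death process, pi_n/pi_0 = (lambda/mu)^n
= (2/11)^1
= 0.1818

0.1818


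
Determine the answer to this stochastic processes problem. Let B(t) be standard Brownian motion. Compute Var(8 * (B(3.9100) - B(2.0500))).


Var(alpha*(B(t)-B(s))) = alpha^2 * (t-s)
= 8^2 * (3.9100 - 2.0500)
= 64 * 1.8600
= 119.0400

119.0400


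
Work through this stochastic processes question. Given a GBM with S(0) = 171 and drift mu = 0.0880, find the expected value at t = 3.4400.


E[S(t)] = S(0) * exp(mu * t)
= 171 * exp(0.0880 * 3.4400)
= 171 * 1.3535
= 231.4546

231.4546


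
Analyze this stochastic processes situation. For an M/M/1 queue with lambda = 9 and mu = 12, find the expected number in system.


rho = 9/12 = 0.7500
L = rho/(1-rho)
= 0.7500/0.2500
= 3.0000

3.0000


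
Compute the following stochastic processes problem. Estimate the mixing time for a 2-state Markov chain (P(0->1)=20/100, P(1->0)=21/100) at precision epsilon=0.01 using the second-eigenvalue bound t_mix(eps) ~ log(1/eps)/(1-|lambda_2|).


lambda_2 = |1 - p01 - p10| = |1 - 0.2000 - 0.2100| = 0.5900
t_mix ~ log(1/eps)/(1 - |lambda_2|)
= log(100)/(1 - 0.5900) = 4.6052/0.4100
= 11.2321

11.2321


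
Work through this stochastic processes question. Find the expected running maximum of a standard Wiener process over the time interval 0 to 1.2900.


E(max B(s)) = sqrt(2t/pi)
= sqrt(2*1.2900/pi)
= sqrt(0.8212)
= 0.9062

0.9062


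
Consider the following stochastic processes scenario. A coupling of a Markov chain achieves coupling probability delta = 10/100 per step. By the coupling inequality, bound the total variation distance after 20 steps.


TV distance bound <= (1-delta)^n
= (1 - 0.1000)^20
= 0.9000^20
= 0.1216

0.1216


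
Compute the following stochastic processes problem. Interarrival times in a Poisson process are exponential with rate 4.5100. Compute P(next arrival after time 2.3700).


P(X > t) = exp(-lambda * t)
= exp(-4.5100 * 2.3700)
= exp(-10.6887) = 2.2801e-05

2.2801e-05


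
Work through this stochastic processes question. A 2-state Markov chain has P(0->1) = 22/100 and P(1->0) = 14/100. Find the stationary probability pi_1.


Stationary distribution: pi_0 = p10/(p01+p10), pi_1 = p01/(p01+p10)
p01 = 0.2200, p10 = 0.1400
pi_1 = 0.6111

0.6111


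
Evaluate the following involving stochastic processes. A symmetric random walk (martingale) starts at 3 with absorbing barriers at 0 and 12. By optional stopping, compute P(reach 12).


By optional stopping theorem: E(M at tau) = M(0) = 3
P(hit 12)*12 + P(hit 0)*0 = 3
P(hit 12) = (3 - 0)/(12 - 0) = 1/4 = 0.2500

0.2500


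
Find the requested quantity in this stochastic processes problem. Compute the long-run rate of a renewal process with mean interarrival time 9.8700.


Long-run renewal rate = 1/E(X)
= 1/9.8700
= 0.1013

0.1013


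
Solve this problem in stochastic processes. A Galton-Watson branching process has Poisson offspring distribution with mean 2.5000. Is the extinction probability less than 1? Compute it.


Since mu = 2.5000 > 1, extinction prob q < 1.
Solve s = exp(mu*(s-1)) iteratively.
q = 0.1074

0.1074


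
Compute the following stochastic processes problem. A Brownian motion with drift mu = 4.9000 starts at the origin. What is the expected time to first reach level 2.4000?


Expected first passage time = a/mu
= 2.4000/4.9000
= 0.4898

0.4898


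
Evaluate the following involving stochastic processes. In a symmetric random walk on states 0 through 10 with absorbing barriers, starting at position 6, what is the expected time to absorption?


For symmetric RW on 0,...,N with absorbing barriers, E(i) = i*(N-i)
E(6) = 6 * 4 = 24

24


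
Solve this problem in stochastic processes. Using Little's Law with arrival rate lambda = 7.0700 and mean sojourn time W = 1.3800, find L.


Little's Law: L = lambda * W
= 7.0700 * 1.3800
= 9.7566

9.7566


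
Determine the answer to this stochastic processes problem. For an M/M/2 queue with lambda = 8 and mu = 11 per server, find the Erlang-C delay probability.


a = lambda/mu = 0.7273
rho = a/c = 0.3636
Erlang-C formula applied:
C(c,a) = 0.1939

0.1939


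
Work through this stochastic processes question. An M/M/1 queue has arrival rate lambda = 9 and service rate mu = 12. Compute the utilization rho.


rho = lambda/mu
= 9/12
= 0.7500

0.7500


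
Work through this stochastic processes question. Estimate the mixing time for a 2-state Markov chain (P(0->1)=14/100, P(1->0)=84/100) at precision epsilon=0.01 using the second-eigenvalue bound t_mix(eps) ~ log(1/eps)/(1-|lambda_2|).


lambda_2 = |1 - p01 - p10| = |1 - 0.1400 - 0.8400| = 0.0200
t_mix ~ log(1/eps)/(1 - |lambda_2|)
= log(100)/(1 - 0.0200) = 4.6052/0.9800
= 4.6992

4.6992


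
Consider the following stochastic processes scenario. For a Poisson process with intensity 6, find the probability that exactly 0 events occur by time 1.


P(N(t)=k) = (lambda*t)^k * exp(-lambda*t) / k!
lambda*t = 6
= 6^0 * exp(-6) / 0!
= 1 * 0.0025 / 1
= 0.0025

0.0025


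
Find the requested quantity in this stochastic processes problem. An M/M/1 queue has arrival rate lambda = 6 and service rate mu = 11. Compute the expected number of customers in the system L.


rho = 6/11 = 0.5455
L = rho/(1-rho)
= 0.5455/0.4545
= 1.2000

1.2000


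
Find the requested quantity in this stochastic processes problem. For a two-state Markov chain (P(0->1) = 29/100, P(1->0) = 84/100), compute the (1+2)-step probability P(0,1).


P^3 = P^1 * P^2
Computing via matrix multiplication of the transition matrix.
Entry (0,1) of P^3 = 0.2572

0.2572


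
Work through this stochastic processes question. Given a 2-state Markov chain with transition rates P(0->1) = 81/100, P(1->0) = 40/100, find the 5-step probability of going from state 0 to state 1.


Computing P^5 by matrix multiplication.
P = [[0.1900, 0.8100], [0.4000, 0.6000]]
After raising P to the power 5:
P^5(0,1) = 0.6697

0.6697


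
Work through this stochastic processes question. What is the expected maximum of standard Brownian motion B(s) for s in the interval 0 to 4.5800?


E(max B(s)) = sqrt(2t/pi)
= sqrt(2*4.5800/pi)
= sqrt(2.9157)
= 1.7075

1.7075


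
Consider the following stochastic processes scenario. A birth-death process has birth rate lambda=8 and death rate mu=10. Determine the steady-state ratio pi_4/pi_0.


For birth-death process, pi_n/pi_0 = (lambda/mu)^n
= (8/10)^4
= 0.4096

0.4096


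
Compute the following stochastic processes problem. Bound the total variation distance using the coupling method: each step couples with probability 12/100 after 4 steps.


TV distance bound <= (1-delta)^n
= (1 - 0.1200)^4
= 0.8800^4
= 0.5997

0.5997


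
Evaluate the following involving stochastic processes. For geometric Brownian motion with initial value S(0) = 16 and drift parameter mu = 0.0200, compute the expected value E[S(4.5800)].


E[S(t)] = S(0) * exp(mu * t)
= 16 * exp(0.0200 * 4.5800)
= 16 * 1.0959
= 17.5348

17.5348


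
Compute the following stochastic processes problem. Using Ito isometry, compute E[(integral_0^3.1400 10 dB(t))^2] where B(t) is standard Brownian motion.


By Ito isometry: E[(int f dB)^2] = int f^2 dt
= 10^2 * 3.1400
= 100 * 3.1400 = 314.0000

314.0000


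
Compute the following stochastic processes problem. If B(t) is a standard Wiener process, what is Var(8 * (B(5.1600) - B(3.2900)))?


Var(alpha*(B(t)-B(s))) = alpha^2 * (t-s)
= 8^2 * (5.1600 - 3.2900)
= 64 * 1.8700
= 119.6800

119.6800


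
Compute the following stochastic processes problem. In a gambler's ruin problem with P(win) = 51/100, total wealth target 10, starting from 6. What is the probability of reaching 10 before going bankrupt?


Gambler's ruin formula:
r = q/p = 0.4900/0.5100 = 0.9608
P(win) = (1 - r^i)/(1 - r^N)
= (1 - 0.9608^6)/(1 - 0.9608^10)
= 0.6472

0.6472


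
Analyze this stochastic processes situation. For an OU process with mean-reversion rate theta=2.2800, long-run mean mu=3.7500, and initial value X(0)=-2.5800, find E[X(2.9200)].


E[X(t)] = mu + (X(0) - mu)*exp(-theta*t)
= 3.7500 + (-2.5800 - 3.7500)*exp(-2.2800*2.9200)
= 3.7500 + -6.3300 * 0.0013
= 3.7419

3.7419


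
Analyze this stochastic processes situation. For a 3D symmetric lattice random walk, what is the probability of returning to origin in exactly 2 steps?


P(return in 2 steps) = P(reverse first step) = 1/(2d)
= 1/6
= 0.1667

0.1667


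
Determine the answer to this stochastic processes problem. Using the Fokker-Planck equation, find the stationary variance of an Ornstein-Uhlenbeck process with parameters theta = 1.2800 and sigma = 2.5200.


Stationary variance = sigma^2 / (2*theta)
= 2.5200^2 / (2*1.2800)
= 6.3504 / 2.5600
= 2.4806

2.4806


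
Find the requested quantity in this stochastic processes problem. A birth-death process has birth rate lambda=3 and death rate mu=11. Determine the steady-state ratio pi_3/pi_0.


For birth-death process, pi_n/pi_0 = (lambda/mu)^n
= (3/11)^3
= 0.0203

0.0203


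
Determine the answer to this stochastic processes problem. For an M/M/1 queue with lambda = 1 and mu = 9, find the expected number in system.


rho = 1/9 = 0.1111
L = rho/(1-rho)
= 0.1111/0.8889
= 0.1250

0.1250


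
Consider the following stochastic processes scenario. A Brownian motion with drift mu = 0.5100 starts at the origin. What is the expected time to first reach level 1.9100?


Expected first passage time = a/mu
= 1.9100/0.5100
= 3.7451

3.7451


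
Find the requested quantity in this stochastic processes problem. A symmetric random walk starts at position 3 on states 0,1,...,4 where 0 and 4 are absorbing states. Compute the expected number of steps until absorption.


For symmetric RW on 0,...,N with absorbing barriers, E(i) = i*(N-i)
E(3) = 3 * 1 = 3

3


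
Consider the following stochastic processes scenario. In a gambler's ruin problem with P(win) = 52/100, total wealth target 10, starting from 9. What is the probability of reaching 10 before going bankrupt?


Gambler's ruin formula:
r = q/p = 0.4800/0.5200 = 0.9231
P(win) = (1 - r^i)/(1 - r^N)
= (1 - 0.9231^9)/(1 - 0.9231^10)
= 0.9321

0.9321


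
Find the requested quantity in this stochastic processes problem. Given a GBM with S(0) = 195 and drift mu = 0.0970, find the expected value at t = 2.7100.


E[S(t)] = S(0) * exp(mu * t)
= 195 * exp(0.0970 * 2.7100)
= 195 * 1.3007
= 253.6282

253.6282


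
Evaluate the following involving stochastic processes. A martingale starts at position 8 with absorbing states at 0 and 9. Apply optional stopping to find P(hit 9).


By optional stopping theorem: E(M at tau) = M(0) = 8
P(hit 9)*9 + P(hit 0)*0 = 8
P(hit 9) = (8 - 0)/(9 - 0) = 8/9 = 0.8889

0.8889


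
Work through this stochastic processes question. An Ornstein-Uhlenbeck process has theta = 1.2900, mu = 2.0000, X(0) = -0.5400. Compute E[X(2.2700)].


E[X(t)] = mu + (X(0) - mu)*exp(-theta*t)
= 2.0000 + (-0.5400 - 2.0000)*exp(-1.2900*2.2700)
= 2.0000 + -2.5400 * 0.0535
= 1.8641

1.8641


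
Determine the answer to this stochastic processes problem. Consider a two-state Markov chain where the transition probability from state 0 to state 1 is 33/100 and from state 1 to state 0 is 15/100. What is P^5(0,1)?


Computing P^5 by matrix multiplication.
P = [[0.6700, 0.3300], [0.1500, 0.8500]]
After raising P to the power 5:
P^5(0,1) = 0.6614

0.6614


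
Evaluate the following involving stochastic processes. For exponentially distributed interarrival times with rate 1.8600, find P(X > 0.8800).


P(X > t) = exp(-lambda * t)
= exp(-1.8600 * 0.8800)
= exp(-1.6368) = 0.1946

0.1946


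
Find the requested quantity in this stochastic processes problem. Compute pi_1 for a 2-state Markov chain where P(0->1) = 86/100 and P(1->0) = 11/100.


Stationary distribution: pi_0 = p10/(p01+p10), pi_1 = p01/(p01+p10)
p01 = 0.8600, p10 = 0.1100
pi_1 = 0.8866

0.8866


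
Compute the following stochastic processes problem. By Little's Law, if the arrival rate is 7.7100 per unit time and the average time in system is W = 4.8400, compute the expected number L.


Little's Law: L = lambda * W
= 7.7100 * 4.8400
= 37.3164

37.3164


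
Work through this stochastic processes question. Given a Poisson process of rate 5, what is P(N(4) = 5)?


P(N(t)=k) = (lambda*t)^k * exp(-lambda*t) / k!
lambda*t = 20
= 20^5 * exp(-20) / 5!
= 3200000 * 2.0612e-09 / 120
= 5.4964e-05

5.4964e-05


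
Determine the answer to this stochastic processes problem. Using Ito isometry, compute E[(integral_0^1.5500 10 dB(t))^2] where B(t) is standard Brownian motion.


By Ito isometry: E[(int f dB)^2] = int f^2 dt
= 10^2 * 1.5500
= 100 * 1.5500 = 155.0000

155.0000


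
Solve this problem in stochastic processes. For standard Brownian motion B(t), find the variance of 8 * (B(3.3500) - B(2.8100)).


Var(alpha*(B(t)-B(s))) = alpha^2 * (t-s)
= 8^2 * (3.3500 - 2.8100)
= 64 * 0.5400
= 34.5600

34.5600


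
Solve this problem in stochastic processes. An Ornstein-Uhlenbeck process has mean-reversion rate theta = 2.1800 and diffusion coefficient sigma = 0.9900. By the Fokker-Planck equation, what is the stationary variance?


Stationary variance = sigma^2 / (2*theta)
= 0.9900^2 / (2*2.1800)
= 0.9801 / 4.3600
= 0.2248

0.2248


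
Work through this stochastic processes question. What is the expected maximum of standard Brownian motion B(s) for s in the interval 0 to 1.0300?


E(max B(s)) = sqrt(2t/pi)
= sqrt(2*1.0300/pi)
= sqrt(0.6557)
= 0.8098

0.8098


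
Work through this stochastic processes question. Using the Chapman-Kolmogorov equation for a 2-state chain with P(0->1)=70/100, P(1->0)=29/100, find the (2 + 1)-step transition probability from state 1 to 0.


P^3 = P^2 * P^1
Computing via matrix multiplication of the transition matrix.
Entry (1,0) of P^3 = 0.2929

0.2929


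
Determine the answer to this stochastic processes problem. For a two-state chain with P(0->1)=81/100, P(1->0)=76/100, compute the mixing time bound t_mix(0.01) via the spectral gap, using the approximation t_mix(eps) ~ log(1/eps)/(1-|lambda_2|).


lambda_2 = |1 - p01 - p10| = |1 - 0.8100 - 0.7600| = 0.5700
t_mix ~ log(1/eps)/(1 - |lambda_2|)
= log(100)/(1 - 0.5700) = 4.6052/0.4300
= 10.7097

10.7097


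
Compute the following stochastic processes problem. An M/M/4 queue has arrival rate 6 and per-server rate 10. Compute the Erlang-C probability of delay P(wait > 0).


a = lambda/mu = 0.6000
rho = a/c = 0.1500
Erlang-C formula applied:
C(c,a) = 0.0035

0.0035


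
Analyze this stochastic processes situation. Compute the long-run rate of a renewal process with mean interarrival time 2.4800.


Long-run renewal rate = 1/E(X)
= 1/2.4800
= 0.4032

0.4032


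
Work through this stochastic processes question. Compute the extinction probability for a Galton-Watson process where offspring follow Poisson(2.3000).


Since mu = 2.3000 > 1, extinction prob q < 1.
Solve s = exp(mu*(s-1)) iteratively.
q = 0.1376

0.1376


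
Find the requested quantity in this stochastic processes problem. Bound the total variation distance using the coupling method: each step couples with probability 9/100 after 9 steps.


TV distance bound <= (1-delta)^n
= (1 - 0.0900)^9
= 0.9100^9
= 0.4279

0.4279


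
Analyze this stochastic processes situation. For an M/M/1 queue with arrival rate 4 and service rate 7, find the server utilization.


rho = lambda/mu
= 4/7
= 0.5714

0.5714


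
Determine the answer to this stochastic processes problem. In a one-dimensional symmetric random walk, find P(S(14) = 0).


P(S(14) = 0) = C(14,7) / 4^7
= 3432 / 16384
= 0.2095

0.2095


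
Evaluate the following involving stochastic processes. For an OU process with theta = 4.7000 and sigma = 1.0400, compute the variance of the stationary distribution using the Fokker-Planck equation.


Stationary variance = sigma^2 / (2*theta)
= 1.0400^2 / (2*4.7000)
= 1.0816 / 9.4000
= 0.1151

0.1151


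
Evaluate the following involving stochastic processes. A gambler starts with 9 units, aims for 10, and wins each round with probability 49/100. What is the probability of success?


Gambler's ruin formula:
r = q/p = 0.5100/0.4900 = 1.0408
P(win) = (1 - r^i)/(1 - r^N)
= (1 - 1.0408^9)/(1 - 1.0408^10)
= 0.8811

0.8811


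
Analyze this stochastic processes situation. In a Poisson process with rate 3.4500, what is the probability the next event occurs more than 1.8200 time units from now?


P(X > t) = exp(-lambda * t)
= exp(-3.4500 * 1.8200)
= exp(-6.2790) = 0.0019

0.0019


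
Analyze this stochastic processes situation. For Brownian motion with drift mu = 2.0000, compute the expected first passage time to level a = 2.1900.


Expected first passage time = a/mu
= 2.1900/2.0000
= 1.0950

1.0950


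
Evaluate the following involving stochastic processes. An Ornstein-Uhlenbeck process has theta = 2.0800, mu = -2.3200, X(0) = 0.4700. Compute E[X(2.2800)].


E[X(t)] = mu + (X(0) - mu)*exp(-theta*t)
= -2.3200 + (0.4700 - -2.3200)*exp(-2.0800*2.2800)
= -2.3200 + 2.7900 * 0.0087
= -2.2957

-2.2957


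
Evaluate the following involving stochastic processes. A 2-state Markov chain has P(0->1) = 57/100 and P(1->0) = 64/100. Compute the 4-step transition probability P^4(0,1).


Computing P^4 by matrix multiplication.
P = [[0.4300, 0.5700], [0.6400, 0.3600]]
After raising P to the power 4:
P^4(0,1) = 0.4702

0.4702


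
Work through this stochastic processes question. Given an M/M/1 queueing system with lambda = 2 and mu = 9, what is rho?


rho = lambda/mu
= 2/9
= 0.2222

0.2222


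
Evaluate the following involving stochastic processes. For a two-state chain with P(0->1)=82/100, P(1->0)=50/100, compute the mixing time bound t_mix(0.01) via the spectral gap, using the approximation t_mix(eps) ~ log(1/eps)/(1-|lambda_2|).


lambda_2 = |1 - p01 - p10| = |1 - 0.8200 - 0.5000| = 0.3200
t_mix ~ log(1/eps)/(1 - |lambda_2|)
= log(100)/(1 - 0.3200) = 4.6052/0.6800
= 6.7723

6.7723


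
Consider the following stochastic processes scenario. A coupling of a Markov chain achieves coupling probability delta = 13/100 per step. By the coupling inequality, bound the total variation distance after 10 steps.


TV distance bound <= (1-delta)^n
= (1 - 0.1300)^10
= 0.8700^10
= 0.2484

0.2484


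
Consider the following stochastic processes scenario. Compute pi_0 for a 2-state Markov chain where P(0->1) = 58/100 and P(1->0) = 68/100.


Stationary distribution: pi_0 = p10/(p01+p10), pi_1 = p01/(p01+p10)
p01 = 0.5800, p10 = 0.6800
pi_0 = 0.5397

0.5397


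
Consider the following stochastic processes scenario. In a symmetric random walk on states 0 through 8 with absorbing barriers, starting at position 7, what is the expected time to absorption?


For symmetric RW on 0,...,N with absorbing barriers, E(i) = i*(N-i)
E(7) = 7 * 1 = 7

7


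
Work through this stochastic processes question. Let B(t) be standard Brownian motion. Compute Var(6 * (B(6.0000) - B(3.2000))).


Var(alpha*(B(t)-B(s))) = alpha^2 * (t-s)
= 6^2 * (6.0000 - 3.2000)
= 36 * 2.8000
= 100.8000

100.8000


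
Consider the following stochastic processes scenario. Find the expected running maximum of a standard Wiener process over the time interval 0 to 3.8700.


E(max B(s)) = sqrt(2t/pi)
= sqrt(2*3.8700/pi)
= sqrt(2.4637)
= 1.5696

1.5696


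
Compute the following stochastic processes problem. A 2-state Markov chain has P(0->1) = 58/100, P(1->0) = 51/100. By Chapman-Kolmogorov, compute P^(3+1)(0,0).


P^4 = P^3 * P^1
Computing via matrix multiplication of the transition matrix.
Entry (0,0) of P^4 = 0.4679

0.4679


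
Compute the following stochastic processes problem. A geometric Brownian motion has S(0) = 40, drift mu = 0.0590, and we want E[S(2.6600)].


E[S(t)] = S(0) * exp(mu * t)
= 40 * exp(0.0590 * 2.6600)
= 40 * 1.1699
= 46.7970

46.7970


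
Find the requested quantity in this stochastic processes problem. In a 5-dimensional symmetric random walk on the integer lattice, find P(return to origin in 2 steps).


P(return in 2 steps) = P(reverse first step) = 1/(2d)
= 1/10
= 0.1000

0.1000


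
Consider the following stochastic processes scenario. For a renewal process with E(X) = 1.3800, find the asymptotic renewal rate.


Long-run renewal rate = 1/E(X)
= 1/1.3800
= 0.7246

0.7246


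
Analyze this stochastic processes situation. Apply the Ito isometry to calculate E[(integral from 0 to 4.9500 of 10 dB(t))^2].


By Ito isometry: E[(int f dB)^2] = int f^2 dt
= 10^2 * 4.9500
= 100 * 4.9500 = 495.0000

495.0000


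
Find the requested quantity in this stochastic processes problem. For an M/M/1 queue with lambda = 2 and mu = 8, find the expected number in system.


rho = 2/8 = 0.2500
L = rho/(1-rho)
= 0.2500/0.7500
= 0.3333

0.3333


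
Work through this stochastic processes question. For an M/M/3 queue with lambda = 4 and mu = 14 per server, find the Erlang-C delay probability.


a = lambda/mu = 0.2857
rho = a/c = 0.0952
Erlang-C formula applied:
C(c,a) = 0.0032

0.0032


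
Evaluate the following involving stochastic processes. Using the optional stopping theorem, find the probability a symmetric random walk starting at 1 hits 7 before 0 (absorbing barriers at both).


By optional stopping theorem: E(M at tau) = M(0) = 1
P(hit 7)*7 + P(hit 0)*0 = 1
P(hit 7) = (1 - 0)/(7 - 0) = 1/7 = 0.1429

0.1429


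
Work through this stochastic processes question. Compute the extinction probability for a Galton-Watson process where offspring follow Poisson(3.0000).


Since mu = 3.0000 > 1, extinction prob q < 1.
Solve s = exp(mu*(s-1)) iteratively.
q = 0.0595

0.0595


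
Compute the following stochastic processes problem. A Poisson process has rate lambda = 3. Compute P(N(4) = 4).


P(N(t)=k) = (lambda*t)^k * exp(-lambda*t) / k!
lambda*t = 12
= 12^4 * exp(-12) / 4!
= 20736 * 6.1442e-06 / 24
= 0.0053

0.0053


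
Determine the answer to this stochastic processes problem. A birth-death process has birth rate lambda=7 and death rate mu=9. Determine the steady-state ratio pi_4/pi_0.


For birth-death process, pi_n/pi_0 = (lambda/mu)^n
= (7/9)^4
= 0.3660

0.3660


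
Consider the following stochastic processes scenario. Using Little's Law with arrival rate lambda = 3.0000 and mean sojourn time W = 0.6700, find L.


Little's Law: L = lambda * W
= 3.0000 * 0.6700
= 2.0100

2.0100


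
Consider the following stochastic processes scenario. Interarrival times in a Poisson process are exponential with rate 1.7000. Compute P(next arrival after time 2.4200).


P(X > t) = exp(-lambda * t)
= exp(-1.7000 * 2.4200)
= exp(-4.1140) = 0.0163

0.0163


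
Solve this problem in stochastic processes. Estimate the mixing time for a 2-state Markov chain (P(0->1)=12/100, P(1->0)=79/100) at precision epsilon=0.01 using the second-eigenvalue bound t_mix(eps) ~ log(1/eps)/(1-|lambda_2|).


lambda_2 = |1 - p01 - p10| = |1 - 0.1200 - 0.7900| = 0.0900
t_mix ~ log(1/eps)/(1 - |lambda_2|)
= log(100)/(1 - 0.0900) = 4.6052/0.9100
= 5.0606

5.0606


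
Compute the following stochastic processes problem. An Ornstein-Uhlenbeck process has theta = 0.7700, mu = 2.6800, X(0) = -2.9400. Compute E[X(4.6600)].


E[X(t)] = mu + (X(0) - mu)*exp(-theta*t)
= 2.6800 + (-2.9400 - 2.6800)*exp(-0.7700*4.6600)
= 2.6800 + -5.6200 * 0.0276
= 2.5246

2.5246


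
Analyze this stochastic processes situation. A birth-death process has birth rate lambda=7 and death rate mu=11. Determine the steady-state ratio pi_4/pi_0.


For birth-death process, pi_n/pi_0 = (lambda/mu)^n
= (7/11)^4
= 0.1640

0.1640


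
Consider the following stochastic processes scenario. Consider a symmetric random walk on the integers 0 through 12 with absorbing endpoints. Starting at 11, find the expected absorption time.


For symmetric RW on 0,...,N with absorbing barriers, E(i) = i*(N-i)
E(11) = 11 * 1 = 11

11


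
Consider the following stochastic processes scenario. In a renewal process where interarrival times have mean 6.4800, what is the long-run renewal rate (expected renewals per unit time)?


Long-run renewal rate = 1/E(X)
= 1/6.4800
= 0.1543

0.1543


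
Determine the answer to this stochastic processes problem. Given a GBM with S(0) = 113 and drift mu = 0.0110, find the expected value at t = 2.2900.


E[S(t)] = S(0) * exp(mu * t)
= 113 * exp(0.0110 * 2.2900)
= 113 * 1.0255
= 115.8826

115.8826


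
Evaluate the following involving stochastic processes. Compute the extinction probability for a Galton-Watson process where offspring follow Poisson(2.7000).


Since mu = 2.7000 > 1, extinction prob q < 1.
Solve s = exp(mu*(s-1)) iteratively.
q = 0.0844

0.0844


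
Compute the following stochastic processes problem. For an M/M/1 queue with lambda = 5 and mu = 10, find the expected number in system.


rho = 5/10 = 0.5000
L = rho/(1-rho)
= 0.5000/0.5000
= 1.0000

1.0000


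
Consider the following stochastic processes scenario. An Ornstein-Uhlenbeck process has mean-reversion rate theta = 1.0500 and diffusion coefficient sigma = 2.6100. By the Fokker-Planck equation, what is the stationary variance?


Stationary variance = sigma^2 / (2*theta)
= 2.6100^2 / (2*1.0500)
= 6.8121 / 2.1000
= 3.2439

3.2439


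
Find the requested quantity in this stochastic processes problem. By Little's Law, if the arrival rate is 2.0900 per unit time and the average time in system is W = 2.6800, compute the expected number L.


Little's Law: L = lambda * W
= 2.0900 * 2.6800
= 5.6012

5.6012


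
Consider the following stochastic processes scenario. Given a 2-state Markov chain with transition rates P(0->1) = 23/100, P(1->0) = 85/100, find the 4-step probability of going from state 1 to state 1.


Computing P^4 by matrix multiplication.
P = [[0.7700, 0.2300], [0.8500, 0.1500]]
After raising P to the power 4:
P^4(1,1) = 0.2130

0.2130


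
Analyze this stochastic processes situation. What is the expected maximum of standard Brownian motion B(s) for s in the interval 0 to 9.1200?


E(max B(s)) = sqrt(2t/pi)
= sqrt(2*9.1200/pi)
= sqrt(5.8060)
= 2.4096

2.4096


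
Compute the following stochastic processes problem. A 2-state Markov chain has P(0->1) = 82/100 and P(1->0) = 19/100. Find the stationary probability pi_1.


Stationary distribution: pi_0 = p10/(p01+p10), pi_1 = p01/(p01+p10)
p01 = 0.8200, p10 = 0.1900
pi_1 = 0.8119

0.8119


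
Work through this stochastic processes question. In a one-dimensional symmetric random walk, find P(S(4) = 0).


P(S(4) = 0) = C(4,2) / 4^2
= 6 / 16
= 0.3750

0.3750


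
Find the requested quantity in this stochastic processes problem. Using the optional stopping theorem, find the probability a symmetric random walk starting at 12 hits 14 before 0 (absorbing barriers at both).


By optional stopping theorem: E(M at tau) = M(0) = 12
P(hit 14)*14 + P(hit 0)*0 = 12
P(hit 14) = (12 - 0)/(14 - 0) = 6/7 = 0.8571

0.8571


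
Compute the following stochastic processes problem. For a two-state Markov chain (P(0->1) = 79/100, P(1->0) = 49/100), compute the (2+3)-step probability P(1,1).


P^5 = P^2 * P^3
Computing via matrix multiplication of the transition matrix.
Entry (1,1) of P^5 = 0.6165

0.6165


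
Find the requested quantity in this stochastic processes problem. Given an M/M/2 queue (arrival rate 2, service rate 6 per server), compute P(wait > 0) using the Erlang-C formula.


a = lambda/mu = 0.3333
rho = a/c = 0.1667
Erlang-C formula applied:
C(c,a) = 0.0476

0.0476


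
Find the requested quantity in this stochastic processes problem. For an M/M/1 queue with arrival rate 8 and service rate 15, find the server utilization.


rho = lambda/mu
= 8/15
= 0.5333

0.5333


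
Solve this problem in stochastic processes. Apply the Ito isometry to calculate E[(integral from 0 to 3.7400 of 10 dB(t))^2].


By Ito isometry: E[(int f dB)^2] = int f^2 dt
= 10^2 * 3.7400
= 100 * 3.7400 = 374.0000

374.0000


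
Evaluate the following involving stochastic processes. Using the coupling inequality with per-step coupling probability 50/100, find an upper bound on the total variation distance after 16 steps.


TV distance bound <= (1-delta)^n
= (1 - 0.5000)^16
= 0.5000^16
= 1.5259e-05

1.5259e-05


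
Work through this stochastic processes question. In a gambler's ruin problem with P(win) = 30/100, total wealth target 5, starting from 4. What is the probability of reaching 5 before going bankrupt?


Gambler's ruin formula:
r = q/p = 0.7000/0.3000 = 2.3333
P(win) = (1 - r^i)/(1 - r^N)
= (1 - 2.3333^4)/(1 - 2.3333^5)
= 0.4202

0.4202


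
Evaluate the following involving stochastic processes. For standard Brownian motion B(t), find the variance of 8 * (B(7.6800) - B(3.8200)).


Var(alpha*(B(t)-B(s))) = alpha^2 * (t-s)
= 8^2 * (7.6800 - 3.8200)
= 64 * 3.8600
= 247.0400

247.0400


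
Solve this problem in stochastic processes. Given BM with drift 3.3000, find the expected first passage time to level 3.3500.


Expected first passage time = a/mu
= 3.3500/3.3000
= 1.0152

1.0152


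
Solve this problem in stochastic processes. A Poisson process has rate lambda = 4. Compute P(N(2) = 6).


P(N(t)=k) = (lambda*t)^k * exp(-lambda*t) / k!
lambda*t = 8
= 8^6 * exp(-8) / 6!
= 262144 * 3.3546e-04 / 720
= 0.1221

0.1221


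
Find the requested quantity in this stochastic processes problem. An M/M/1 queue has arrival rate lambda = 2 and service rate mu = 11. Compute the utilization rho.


rho = lambda/mu
= 2/11
= 0.1818

0.1818


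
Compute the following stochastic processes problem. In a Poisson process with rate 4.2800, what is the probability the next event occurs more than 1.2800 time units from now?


P(X > t) = exp(-lambda * t)
= exp(-4.2800 * 1.2800)
= exp(-5.4784) = 0.0042

0.0042


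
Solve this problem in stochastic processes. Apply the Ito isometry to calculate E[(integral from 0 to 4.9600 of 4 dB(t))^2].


By Ito isometry: E[(int f dB)^2] = int f^2 dt
= 4^2 * 4.9600
= 16 * 4.9600 = 79.3600

79.3600


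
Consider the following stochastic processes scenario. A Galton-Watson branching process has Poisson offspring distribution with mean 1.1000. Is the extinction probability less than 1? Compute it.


Since mu = 1.1000 > 1, extinction prob q < 1.
Solve s = exp(mu*(s-1)) iteratively.
q = 0.8239

0.8239


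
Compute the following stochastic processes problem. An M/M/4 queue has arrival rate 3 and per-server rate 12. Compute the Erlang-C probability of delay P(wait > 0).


a = lambda/mu = 0.2500
rho = a/c = 0.0625
Erlang-C formula applied:
C(c,a) = 1.3521e-04

1.3521e-04


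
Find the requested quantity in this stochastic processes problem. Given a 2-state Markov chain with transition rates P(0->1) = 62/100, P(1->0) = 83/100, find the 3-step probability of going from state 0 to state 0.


Computing P^3 by matrix multiplication.
P = [[0.3800, 0.6200], [0.8300, 0.1700]]
After raising P to the power 3:
P^3(0,0) = 0.5334

0.5334


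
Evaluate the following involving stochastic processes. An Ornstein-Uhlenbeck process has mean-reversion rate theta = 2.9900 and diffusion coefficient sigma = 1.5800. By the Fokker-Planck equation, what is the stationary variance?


Stationary variance = sigma^2 / (2*theta)
= 1.5800^2 / (2*2.9900)
= 2.4964 / 5.9800
= 0.4175

0.4175


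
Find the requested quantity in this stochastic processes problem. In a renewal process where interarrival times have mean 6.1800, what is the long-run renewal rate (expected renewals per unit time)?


Long-run renewal rate = 1/E(X)
= 1/6.1800
= 0.1618

0.1618


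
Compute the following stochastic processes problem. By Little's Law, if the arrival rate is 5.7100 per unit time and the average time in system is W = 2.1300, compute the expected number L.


Little's Law: L = lambda * W
= 5.7100 * 2.1300
= 12.1623

12.1623


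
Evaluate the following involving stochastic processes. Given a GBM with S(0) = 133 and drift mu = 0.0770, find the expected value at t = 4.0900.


E[S(t)] = S(0) * exp(mu * t)
= 133 * exp(0.0770 * 4.0900)
= 133 * 1.3702
= 182.2317

182.2317


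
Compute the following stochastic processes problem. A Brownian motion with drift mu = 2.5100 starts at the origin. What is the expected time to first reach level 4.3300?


Expected first passage time = a/mu
= 4.3300/2.5100
= 1.7251

1.7251


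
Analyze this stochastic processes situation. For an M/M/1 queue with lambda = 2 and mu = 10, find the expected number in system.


rho = 2/10 = 0.2000
L = rho/(1-rho)
= 0.2000/0.8000
= 0.2500

0.2500


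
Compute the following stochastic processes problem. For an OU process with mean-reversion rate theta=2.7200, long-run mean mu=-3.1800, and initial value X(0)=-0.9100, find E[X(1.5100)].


E[X(t)] = mu + (X(0) - mu)*exp(-theta*t)
= -3.1800 + (-0.9100 - -3.1800)*exp(-2.7200*1.5100)
= -3.1800 + 2.2700 * 0.0165
= -3.1426

-3.1426


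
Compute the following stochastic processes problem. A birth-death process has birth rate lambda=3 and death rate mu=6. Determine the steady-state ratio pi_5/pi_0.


For birth-death process, pi_n/pi_0 = (lambda/mu)^n
= (3/6)^5
= 0.0312

0.0312


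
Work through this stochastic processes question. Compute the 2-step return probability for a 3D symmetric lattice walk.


P(return in 2 steps) = P(reverse first step) = 1/(2d)
= 1/6
= 0.1667

0.1667


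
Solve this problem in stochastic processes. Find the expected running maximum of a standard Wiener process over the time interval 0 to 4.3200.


E(max B(s)) = sqrt(2t/pi)
= sqrt(2*4.3200/pi)
= sqrt(2.7502)
= 1.6584

1.6584


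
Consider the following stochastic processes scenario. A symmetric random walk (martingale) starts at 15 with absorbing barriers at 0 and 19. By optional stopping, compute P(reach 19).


By optional stopping theorem: E(M at tau) = M(0) = 15
P(hit 19)*19 + P(hit 0)*0 = 15
P(hit 19) = (15 - 0)/(19 - 0) = 15/19 = 0.7895

0.7895


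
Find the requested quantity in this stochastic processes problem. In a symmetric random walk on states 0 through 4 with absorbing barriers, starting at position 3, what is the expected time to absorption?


For symmetric RW on 0,...,N with absorbing barriers, E(i) = i*(N-i)
E(3) = 3 * 1 = 3

3


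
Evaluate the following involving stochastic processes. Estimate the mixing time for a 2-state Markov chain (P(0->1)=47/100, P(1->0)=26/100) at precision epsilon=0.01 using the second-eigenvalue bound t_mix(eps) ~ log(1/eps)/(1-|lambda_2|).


lambda_2 = |1 - p01 - p10| = |1 - 0.4700 - 0.2600| = 0.2700
t_mix ~ log(1/eps)/(1 - |lambda_2|)
= log(100)/(1 - 0.2700) = 4.6052/0.7300
= 6.3085

6.3085


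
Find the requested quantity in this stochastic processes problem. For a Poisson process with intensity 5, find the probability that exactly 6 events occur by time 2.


P(N(t)=k) = (lambda*t)^k * exp(-lambda*t) / k!
lambda*t = 10
= 10^6 * exp(-10) / 6!
= 1000000 * 4.5400e-05 / 720
= 0.0631

0.0631


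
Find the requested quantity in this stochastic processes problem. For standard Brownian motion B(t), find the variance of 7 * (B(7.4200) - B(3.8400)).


Var(alpha*(B(t)-B(s))) = alpha^2 * (t-s)
= 7^2 * (7.4200 - 3.8400)
= 49 * 3.5800
= 175.4200

175.4200


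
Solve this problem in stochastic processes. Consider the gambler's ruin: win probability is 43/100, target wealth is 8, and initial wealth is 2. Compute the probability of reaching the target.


Gambler's ruin formula:
r = q/p = 0.5700/0.4300 = 1.3256
P(win) = (1 - r^i)/(1 - r^N)
= (1 - 1.3256^2)/(1 - 1.3256^8)
= 0.0887

0.0887


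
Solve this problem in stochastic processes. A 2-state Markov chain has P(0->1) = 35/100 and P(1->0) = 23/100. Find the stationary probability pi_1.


Stationary distribution: pi_0 = p10/(p01+p10), pi_1 = p01/(p01+p10)
p01 = 0.3500, p10 = 0.2300
pi_1 = 0.6034

0.6034
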